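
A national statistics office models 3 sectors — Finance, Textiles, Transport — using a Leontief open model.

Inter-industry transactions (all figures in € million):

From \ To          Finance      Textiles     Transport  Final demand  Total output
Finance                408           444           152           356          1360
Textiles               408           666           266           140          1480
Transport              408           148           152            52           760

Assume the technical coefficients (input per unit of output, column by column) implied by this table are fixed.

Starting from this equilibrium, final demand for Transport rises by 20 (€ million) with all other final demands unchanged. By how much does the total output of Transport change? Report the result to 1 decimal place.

Technical coefficients a_ij = z_ij / X_j:
  a_11 = 408/1360 = 0.30, a_21 = 408/1360 = 0.30, a_31 = 408/1360 = 0.30
  a_12 = 444/1480 = 0.30, a_22 = 666/1480 = 0.45, a_32 = 148/1480 = 0.10
  a_13 = 152/760 = 0.20, a_23 = 266/760 = 0.35, a_33 = 152/760 = 0.20
I − A =
  [   0.70    -0.30    -0.20]
  [  -0.30     0.55    -0.35]
  [  -0.30    -0.10     0.80]
Cofactors of I−A, C_ij = (−1)^(i+j)·(minor ij) (rows/columns in the sector order above):
  C_11 = (0.55)(0.80) − (-0.35)(-0.10) = 0.4050
  C_12 = −[(-0.30)(0.80) − (-0.35)(-0.30)] = 0.3450
  C_13 = (-0.30)(-0.10) − (0.55)(-0.30) = 0.1950
  C_21 = −[(-0.30)(0.80) − (-0.20)(-0.10)] = 0.2600
  C_22 = (0.70)(0.80) − (-0.20)(-0.30) = 0.5000
  C_23 = −[(0.70)(-0.10) − (-0.30)(-0.30)] = 0.1600
  C_31 = (-0.30)(-0.35) − (-0.20)(0.55) = 0.2150
  C_32 = −[(0.70)(-0.35) − (-0.20)(-0.30)] = 0.3050
  C_33 = (0.70)(0.55) − (-0.30)(-0.30) = 0.2950
det(I−A) = Σ_j (I−A)_1j·C_1j = (0.70)(0.4050) + (-0.30)(0.3450) + (-0.20)(0.1950) = 0.1410
adj(I−A) = Cᵀ =
  [ 0.4050   0.2600   0.2150]
  [ 0.3450   0.5000   0.3050]
  [ 0.1950   0.1600   0.2950]
(I − A)⁻¹ = adj(I−A) / det(I−A) ≈
  [   2.8723     1.8440     1.5248]
  [   2.4468     3.5461     2.1631]
  [   1.3830     1.1348     2.0922]
Δx = (I − A)⁻¹ Δd with Δd having +20 in the Transport component and 0 elsewhere.
So Δx_3 = L_33 · (+20), where L_33 = adj(I−A)_33 / det(I−A) = 0.2950 / 0.1410.
Δx_3 = 0.2950 × (+20) / 0.1410 = 5.90 / 0.1410 ≈ 41.8.

Δx_3 = 41.8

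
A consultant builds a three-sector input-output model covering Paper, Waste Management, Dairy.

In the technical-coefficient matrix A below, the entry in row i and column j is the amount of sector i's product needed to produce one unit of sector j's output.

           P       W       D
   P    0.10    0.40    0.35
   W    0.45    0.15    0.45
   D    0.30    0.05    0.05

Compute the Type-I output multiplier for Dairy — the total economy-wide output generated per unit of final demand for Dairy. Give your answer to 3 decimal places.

m_D = 4.228

I − A =
  [   0.90    -0.40    -0.35]
  [  -0.45     0.85    -0.45]
  [  -0.30    -0.05     0.95]
Cofactors of I−A, C_ij = (−1)^(i+j)·(minor ij) (rows/columns in the sector order above):
  C_11 = (0.85)(0.95) − (-0.45)(-0.05) = 0.7850
  C_12 = −[(-0.45)(0.95) − (-0.45)(-0.30)] = 0.5625
  C_13 = (-0.45)(-0.05) − (0.85)(-0.30) = 0.2775
  C_21 = −[(-0.40)(0.95) − (-0.35)(-0.05)] = 0.3975
  C_22 = (0.90)(0.95) − (-0.35)(-0.30) = 0.7500
  C_23 = −[(0.90)(-0.05) − (-0.40)(-0.30)] = 0.1650
  C_31 = (-0.40)(-0.45) − (-0.35)(0.85) = 0.4775
  C_32 = −[(0.90)(-0.45) − (-0.35)(-0.45)] = 0.5625
  C_33 = (0.90)(0.85) − (-0.40)(-0.45) = 0.5850
det(I−A) = Σ_j (I−A)_1j·C_1j = (0.90)(0.7850) + (-0.40)(0.5625) + (-0.35)(0.2775) = 0.384375
adj(I−A) = Cᵀ =
  [ 0.7850   0.3975   0.4775]
  [ 0.5625   0.7500   0.5625]
  [ 0.2775   0.1650   0.5850]
(I − A)⁻¹ = adj(I−A) / det(I−A) ≈
  [   2.0423     1.0341     1.2423]
  [   1.4634     1.9512     1.4634]
  [   0.7220     0.4293     1.5220]
The output multiplier for sector j is the column-j sum of the Leontief inverse (I − A)⁻¹ = adj(I−A) / det(I−A).
Column D of adj(I−A): (0.4775, 0.5625, 0.5850); det(I−A) = 0.384375.
m_D = (0.4775 + 0.5625 + 0.5850) / 0.384375 = 1.625 / 0.384375 ≈ 4.228.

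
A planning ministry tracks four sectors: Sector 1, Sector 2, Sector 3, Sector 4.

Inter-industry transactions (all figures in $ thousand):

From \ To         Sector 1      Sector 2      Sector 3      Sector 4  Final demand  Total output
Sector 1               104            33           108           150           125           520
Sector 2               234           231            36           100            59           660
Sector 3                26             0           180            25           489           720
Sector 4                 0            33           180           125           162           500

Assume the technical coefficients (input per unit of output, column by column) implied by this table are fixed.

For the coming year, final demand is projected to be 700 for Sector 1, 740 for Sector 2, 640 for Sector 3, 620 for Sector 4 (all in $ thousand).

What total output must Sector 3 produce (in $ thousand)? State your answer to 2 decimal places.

Technical coefficients a_ij = z_ij / X_j:
  a_11 = 104/520 = 0.20, a_21 = 234/520 = 0.45, a_31 = 26/520 = 0.05, a_41 = 0/520 = 0.00
  a_12 = 33/660 = 0.05, a_22 = 231/660 = 0.35, a_32 = 0/660 = 0.00, a_42 = 33/660 = 0.05
  a_13 = 108/720 = 0.15, a_23 = 36/720 = 0.05, a_33 = 180/720 = 0.25, a_43 = 180/720 = 0.25
  a_14 = 150/500 = 0.30, a_24 = 100/500 = 0.20, a_34 = 25/500 = 0.05, a_44 = 125/500 = 0.25
I − A =
  [   0.80    -0.05    -0.15    -0.30]
  [  -0.45     0.65    -0.05    -0.20]
  [  -0.05     0.00     0.75    -0.05]
  [   0.00    -0.05    -0.25     0.75]
Compute the cofactors C_ij = (−1)^(i+j)·(3×3 minor ij) of I−A; the adjugate is their transpose:
adj(I−A) = Cᵀ =
  [ 0.349875   0.039125   0.125500   0.158750]
  [ 0.251875   0.430625   0.154375   0.225875]
  [ 0.025000   0.004625   0.358375   0.035125]
  [ 0.025125   0.030250   0.129750   0.368125]
det(I−A) = Σ_j (I−A)_1j·C_1j = (0.80)(0.349875) + (-0.05)(0.251875) + (-0.15)(0.025000) + (-0.30)(0.025125) = 0.25601875
(I − A)⁻¹ = adj(I−A) / det(I−A) ≈
  [   1.3666     0.1528     0.4902     0.6201]
  [   0.9838     1.6820     0.6030     0.8823]
  [   0.0976     0.0181     1.3998     0.1372]
  [   0.0981     0.1182     0.5068     1.4379]
x = (I − A)⁻¹ d = adj(I−A)·d / det(I−A), with det(I−A) = 0.25601875:
  x_1 = (0.349875·700 + 0.039125·740 + 0.125500·640 + 0.158750·620) / 0.25601875 = 452.61 / 0.25601875 ≈ 1767.88
  x_2 = (0.251875·700 + 0.430625·740 + 0.154375·640 + 0.225875·620) / 0.25601875 = 733.8175 / 0.25601875 ≈ 2866.26
  x_3 = (0.025000·700 + 0.004625·740 + 0.358375·640 + 0.035125·620) / 0.25601875 = 272.06 / 0.25601875 ≈ 1062.66
  x_4 = (0.025125·700 + 0.030250·740 + 0.129750·640 + 0.368125·620) / 0.25601875 = 351.25 / 0.25601875 ≈ 1371.97

x_3 = 1062.66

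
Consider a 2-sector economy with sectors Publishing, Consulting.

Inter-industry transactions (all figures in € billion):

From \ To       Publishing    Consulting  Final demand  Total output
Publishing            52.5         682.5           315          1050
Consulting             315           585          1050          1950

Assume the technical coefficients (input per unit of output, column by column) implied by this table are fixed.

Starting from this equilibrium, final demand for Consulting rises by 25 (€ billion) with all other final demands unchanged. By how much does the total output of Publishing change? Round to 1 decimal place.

Δx_P = 15.6

Technical coefficients a_ij = z_ij / X_j:
  a_PP = 52.5/1050 = 0.05, a_CP = 315/1050 = 0.30
  a_PC = 682.5/1950 = 0.35, a_CC = 585/1950 = 0.30
I − A =
  [   0.95    -0.35]
  [  -0.30     0.70]
det(I−A) = (0.95)(0.70) − (-0.35)(-0.30) = 0.5600
adj(I−A) = [[0.70, 0.35], [0.30, 0.95]]
(I − A)⁻¹ = adj(I−A) / det(I−A) ≈
  [   1.2500     0.6250]
  [   0.5357     1.6964]
Δx = (I − A)⁻¹ Δd with Δd having +25 in the Consulting component and 0 elsewhere.
So Δx_P = L_PC · (+25), where L_PC = adj(I−A)_PC / det(I−A) = 0.35 / 0.5600.
Δx_P = 0.35 × (+25) / 0.5600 = 8.75 / 0.5600 ≈ 15.6.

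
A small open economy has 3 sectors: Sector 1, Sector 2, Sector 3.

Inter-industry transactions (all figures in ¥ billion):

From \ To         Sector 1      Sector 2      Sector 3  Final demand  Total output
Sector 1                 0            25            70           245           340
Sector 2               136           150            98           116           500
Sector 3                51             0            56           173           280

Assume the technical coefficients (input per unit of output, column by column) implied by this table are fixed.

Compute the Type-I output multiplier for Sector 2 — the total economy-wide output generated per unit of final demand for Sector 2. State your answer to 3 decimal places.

Technical coefficients a_ij = z_ij / X_j:
  a_11 = 0/340 = 0.00, a_21 = 136/340 = 0.40, a_31 = 51/340 = 0.15
  a_12 = 25/500 = 0.05, a_22 = 150/500 = 0.30, a_32 = 0/500 = 0.00
  a_13 = 70/280 = 0.25, a_23 = 98/280 = 0.35, a_33 = 56/280 = 0.20
I − A =
  [   1.00    -0.05    -0.25]
  [  -0.40     0.70    -0.35]
  [  -0.15     0.00     0.80]
Cofactors of I−A, C_ij = (−1)^(i+j)·(minor ij) (rows/columns in the sector order above):
  C_11 = (0.70)(0.80) − (-0.35)(0.00) = 0.5600
  C_12 = −[(-0.40)(0.80) − (-0.35)(-0.15)] = 0.3725
  C_13 = (-0.40)(0.00) − (0.70)(-0.15) = 0.1050
  C_21 = −[(-0.05)(0.80) − (-0.25)(0.00)] = 0.0400
  C_22 = (1.00)(0.80) − (-0.25)(-0.15) = 0.7625
  C_23 = −[(1.00)(0.00) − (-0.05)(-0.15)] = 0.0075
  C_31 = (-0.05)(-0.35) − (-0.25)(0.70) = 0.1925
  C_32 = −[(1.00)(-0.35) − (-0.25)(-0.40)] = 0.4500
  C_33 = (1.00)(0.70) − (-0.05)(-0.40) = 0.6800
det(I−A) = Σ_j (I−A)_1j·C_1j = (1.00)(0.5600) + (-0.05)(0.3725) + (-0.25)(0.1050) = 0.515125
adj(I−A) = Cᵀ =
  [ 0.5600   0.0400   0.1925]
  [ 0.3725   0.7625   0.4500]
  [ 0.1050   0.0075   0.6800]
(I − A)⁻¹ = adj(I−A) / det(I−A) ≈
  [   1.0871     0.0777     0.3737]
  [   0.7231     1.4802     0.8736]
  [   0.2038     0.0146     1.3201]
The output multiplier for sector j is the column-j sum of the Leontief inverse (I − A)⁻¹ = adj(I−A) / det(I−A).
Column 2 of adj(I−A): (0.0400, 0.7625, 0.0075); det(I−A) = 0.515125.
m_2 = (0.0400 + 0.7625 + 0.0075) / 0.515125 = 0.81 / 0.515125 ≈ 1.572.

m_2 = 1.572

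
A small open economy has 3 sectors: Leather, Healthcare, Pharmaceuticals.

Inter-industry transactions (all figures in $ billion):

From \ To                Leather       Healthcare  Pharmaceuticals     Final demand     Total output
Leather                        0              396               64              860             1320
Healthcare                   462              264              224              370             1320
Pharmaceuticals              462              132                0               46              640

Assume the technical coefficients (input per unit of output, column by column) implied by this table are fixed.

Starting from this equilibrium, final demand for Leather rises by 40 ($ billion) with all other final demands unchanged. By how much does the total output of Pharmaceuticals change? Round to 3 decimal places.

Δx_3 = 21.293

Technical coefficients a_ij = z_ij / X_j:
  a_11 = 0/1320 = 0.00, a_21 = 462/1320 = 0.35, a_31 = 462/1320 = 0.35
  a_12 = 396/1320 = 0.30, a_22 = 264/1320 = 0.20, a_32 = 132/1320 = 0.10
  a_13 = 64/640 = 0.10, a_23 = 224/640 = 0.35, a_33 = 0/640 = 0.00
I − A =
  [   1.00    -0.30    -0.10]
  [  -0.35     0.80    -0.35]
  [  -0.35    -0.10     1.00]
Cofactors of I−A, C_ij = (−1)^(i+j)·(minor ij) (rows/columns in the sector order above):
  C_11 = (0.80)(1.00) − (-0.35)(-0.10) = 0.7650
  C_12 = −[(-0.35)(1.00) − (-0.35)(-0.35)] = 0.4725
  C_13 = (-0.35)(-0.10) − (0.80)(-0.35) = 0.3150
  C_21 = −[(-0.30)(1.00) − (-0.10)(-0.10)] = 0.3100
  C_22 = (1.00)(1.00) − (-0.10)(-0.35) = 0.9650
  C_23 = −[(1.00)(-0.10) − (-0.30)(-0.35)] = 0.2050
  C_31 = (-0.30)(-0.35) − (-0.10)(0.80) = 0.1850
  C_32 = −[(1.00)(-0.35) − (-0.10)(-0.35)] = 0.3850
  C_33 = (1.00)(0.80) − (-0.30)(-0.35) = 0.6950
det(I−A) = Σ_j (I−A)_1j·C_1j = (1.00)(0.7650) + (-0.30)(0.4725) + (-0.10)(0.3150) = 0.59175
adj(I−A) = Cᵀ =
  [ 0.7650   0.3100   0.1850]
  [ 0.4725   0.9650   0.3850]
  [ 0.3150   0.2050   0.6950]
(I − A)⁻¹ = adj(I−A) / det(I−A) ≈
  [   1.2928     0.5239     0.3126]
  [   0.7985     1.6308     0.6506]
  [   0.5323     0.3464     1.1745]
Δx = (I − A)⁻¹ Δd with Δd having +40 in the Leather component and 0 elsewhere.
So Δx_3 = L_31 · (+40), where L_31 = adj(I−A)_31 / det(I−A) = 0.3150 / 0.59175.
Δx_3 = 0.3150 × (+40) / 0.59175 = 12.60 / 0.59175 ≈ 21.293.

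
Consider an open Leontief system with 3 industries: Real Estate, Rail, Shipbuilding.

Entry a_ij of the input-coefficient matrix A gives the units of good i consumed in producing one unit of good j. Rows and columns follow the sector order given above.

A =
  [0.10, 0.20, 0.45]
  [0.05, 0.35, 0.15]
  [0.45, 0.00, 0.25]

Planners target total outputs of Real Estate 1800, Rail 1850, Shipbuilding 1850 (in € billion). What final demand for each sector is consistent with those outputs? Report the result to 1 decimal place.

d_1 = 417.5, d_2 = 835.0, d_3 = 577.5

I − A =
  [   0.90    -0.20    -0.45]
  [  -0.05     0.65    -0.15]
  [  -0.45     0.00     0.75]
d = (I − A) x:
  d_1 = (+0.90)·1800 + (-0.20)·1850 + (-0.45)·1850 = 417.5
  d_2 = (-0.05)·1800 + (+0.65)·1850 + (-0.15)·1850 = 835.0
  d_3 = (-0.45)·1800 + (+0.00)·1850 + (+0.75)·1850 = 577.5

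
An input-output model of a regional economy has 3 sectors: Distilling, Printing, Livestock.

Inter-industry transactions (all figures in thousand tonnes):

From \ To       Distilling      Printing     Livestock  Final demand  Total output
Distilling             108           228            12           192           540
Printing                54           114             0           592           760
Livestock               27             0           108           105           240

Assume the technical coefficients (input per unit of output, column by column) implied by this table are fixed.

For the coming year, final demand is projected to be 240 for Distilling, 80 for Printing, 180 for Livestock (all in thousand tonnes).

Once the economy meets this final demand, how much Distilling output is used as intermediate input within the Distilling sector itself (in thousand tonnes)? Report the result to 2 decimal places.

Technical coefficients a_ij = z_ij / X_j:
  a_11 = 108/540 = 0.20, a_21 = 54/540 = 0.10, a_31 = 27/540 = 0.05
  a_12 = 228/760 = 0.30, a_22 = 114/760 = 0.15, a_32 = 0/760 = 0.00
  a_13 = 12/240 = 0.05, a_23 = 0/240 = 0.00, a_33 = 108/240 = 0.45
I − A =
  [   0.80    -0.30    -0.05]
  [  -0.10     0.85     0.00]
  [  -0.05     0.00     0.55]
Cofactors of I−A, C_ij = (−1)^(i+j)·(minor ij) (rows/columns in the sector order above):
  C_11 = (0.85)(0.55) − (0.00)(0.00) = 0.4675
  C_12 = −[(-0.10)(0.55) − (0.00)(-0.05)] = 0.0550
  C_13 = (-0.10)(0.00) − (0.85)(-0.05) = 0.0425
  C_21 = −[(-0.30)(0.55) − (-0.05)(0.00)] = 0.1650
  C_22 = (0.80)(0.55) − (-0.05)(-0.05) = 0.4375
  C_23 = −[(0.80)(0.00) − (-0.30)(-0.05)] = 0.0150
  C_31 = (-0.30)(0.00) − (-0.05)(0.85) = 0.0425
  C_32 = −[(0.80)(0.00) − (-0.05)(-0.10)] = 0.0050
  C_33 = (0.80)(0.85) − (-0.30)(-0.10) = 0.6500
det(I−A) = Σ_j (I−A)_1j·C_1j = (0.80)(0.4675) + (-0.30)(0.0550) + (-0.05)(0.0425) = 0.355375
adj(I−A) = Cᵀ =
  [ 0.4675   0.1650   0.0425]
  [ 0.0550   0.4375   0.0050]
  [ 0.0425   0.0150   0.6500]
(I − A)⁻¹ = adj(I−A) / det(I−A) ≈
  [   1.3155     0.4643     0.1196]
  [   0.1548     1.2311     0.0141]
  [   0.1196     0.0422     1.8291]
First solve x = (I − A)⁻¹ d = adj(I−A)·d / det(I−A); in particular x_1 = (0.4675·240 + 0.1650·80 + 0.0425·180) / 0.355375 = 133.05 / 0.355375 ≈ 374.3932.
Intermediate flow from 1 to 1: z_11 = a_11 · x_1 = 0.20 × 133.05 / 0.355375 = 26.61 / 0.355375 ≈ 74.88.

z_11 = 74.88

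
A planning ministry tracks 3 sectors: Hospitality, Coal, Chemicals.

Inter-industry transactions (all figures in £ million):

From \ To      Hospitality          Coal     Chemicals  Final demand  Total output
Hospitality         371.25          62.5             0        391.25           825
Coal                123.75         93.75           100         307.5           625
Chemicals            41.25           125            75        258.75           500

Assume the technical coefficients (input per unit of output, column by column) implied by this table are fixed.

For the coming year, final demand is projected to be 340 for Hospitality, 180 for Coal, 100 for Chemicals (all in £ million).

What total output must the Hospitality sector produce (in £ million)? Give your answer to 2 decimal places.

Technical coefficients a_ij = z_ij / X_j:
  a_11 = 371.25/825 = 0.45, a_21 = 123.75/825 = 0.15, a_31 = 41.25/825 = 0.05
  a_12 = 62.5/625 = 0.10, a_22 = 93.75/625 = 0.15, a_32 = 125/625 = 0.20
  a_13 = 0/500 = 0.00, a_23 = 100/500 = 0.20, a_33 = 75/500 = 0.15
I − A =
  [   0.55    -0.10     0.00]
  [  -0.15     0.85    -0.20]
  [  -0.05    -0.20     0.85]
Cofactors of I−A, C_ij = (−1)^(i+j)·(minor ij) (rows/columns in the sector order above):
  C_11 = (0.85)(0.85) − (-0.20)(-0.20) = 0.6825
  C_12 = −[(-0.15)(0.85) − (-0.20)(-0.05)] = 0.1375
  C_13 = (-0.15)(-0.20) − (0.85)(-0.05) = 0.0725
  C_21 = −[(-0.10)(0.85) − (0.00)(-0.20)] = 0.0850
  C_22 = (0.55)(0.85) − (0.00)(-0.05) = 0.4675
  C_23 = −[(0.55)(-0.20) − (-0.10)(-0.05)] = 0.1150
  C_31 = (-0.10)(-0.20) − (0.00)(0.85) = 0.0200
  C_32 = −[(0.55)(-0.20) − (0.00)(-0.15)] = 0.1100
  C_33 = (0.55)(0.85) − (-0.10)(-0.15) = 0.4525
det(I−A) = Σ_j (I−A)_1j·C_1j = (0.55)(0.6825) + (-0.10)(0.1375) + (0.00)(0.0725) = 0.361625
adj(I−A) = Cᵀ =
  [ 0.6825   0.0850   0.0200]
  [ 0.1375   0.4675   0.1100]
  [ 0.0725   0.1150   0.4525]
(I − A)⁻¹ = adj(I−A) / det(I−A) ≈
  [   1.8873     0.2351     0.0553]
  [   0.3802     1.2928     0.3042]
  [   0.2005     0.3180     1.2513]
x = (I − A)⁻¹ d = adj(I−A)·d / det(I−A), with det(I−A) = 0.361625:
  x_1 = (0.6825·340 + 0.0850·180 + 0.0200·100) / 0.361625 = 249.35 / 0.361625 ≈ 689.53
  x_2 = (0.1375·340 + 0.4675·180 + 0.1100·100) / 0.361625 = 141.90 / 0.361625 ≈ 392.40
  x_3 = (0.0725·340 + 0.1150·180 + 0.4525·100) / 0.361625 = 90.60 / 0.361625 ≈ 250.54

x_1 = 689.53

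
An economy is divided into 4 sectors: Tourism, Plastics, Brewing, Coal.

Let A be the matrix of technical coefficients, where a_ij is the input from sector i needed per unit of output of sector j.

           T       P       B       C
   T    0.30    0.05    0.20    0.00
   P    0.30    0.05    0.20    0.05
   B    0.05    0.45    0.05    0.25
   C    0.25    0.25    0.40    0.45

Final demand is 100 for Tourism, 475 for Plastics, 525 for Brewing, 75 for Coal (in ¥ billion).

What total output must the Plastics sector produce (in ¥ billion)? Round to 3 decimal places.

I − A =
  [   0.70    -0.05    -0.20     0.00]
  [  -0.30     0.95    -0.20    -0.05]
  [  -0.05    -0.45     0.95    -0.25]
  [  -0.25    -0.25    -0.40     0.55]
Compute the cofactors C_ij = (−1)^(i+j)·(3×3 minor ij) of I−A; the adjugate is their transpose:
adj(I−A) = Cᵀ =
  [ 0.318500   0.083125   0.108500   0.056875]
  [ 0.157625   0.277750   0.126500   0.082750]
  [ 0.183500   0.221500   0.348125   0.178375]
  [ 0.349875   0.325125   0.360000   0.517500]
det(I−A) = Σ_j (I−A)_1j·C_1j = (0.70)(0.318500) + (-0.05)(0.157625) + (-0.20)(0.183500) + (0.00)(0.349875) = 0.17836875
(I − A)⁻¹ = adj(I−A) / det(I−A) ≈
  [   1.7856     0.4660     0.6083     0.3189]
  [   0.8837     1.5572     0.7092     0.4639]
  [   1.0288     1.2418     1.9517     1.0000]
  [   1.9615     1.8228     2.0183     2.9013]
x = (I − A)⁻¹ d = adj(I−A)·d / det(I−A), with det(I−A) = 0.17836875:
  x_T = (0.318500·100 + 0.083125·475 + 0.108500·525 + 0.056875·75) / 0.17836875 = 132.5625 / 0.17836875 ≈ 743.194
  x_P = (0.157625·100 + 0.277750·475 + 0.126500·525 + 0.082750·75) / 0.17836875 = 220.3125 / 0.17836875 ≈ 1235.152
  x_B = (0.183500·100 + 0.221500·475 + 0.348125·525 + 0.178375·75) / 0.17836875 = 319.70625 / 0.17836875 ≈ 1792.389
  x_C = (0.349875·100 + 0.325125·475 + 0.360000·525 + 0.517500·75) / 0.17836875 = 417.234375 / 0.17836875 ≈ 2339.167

x_P = 1235.152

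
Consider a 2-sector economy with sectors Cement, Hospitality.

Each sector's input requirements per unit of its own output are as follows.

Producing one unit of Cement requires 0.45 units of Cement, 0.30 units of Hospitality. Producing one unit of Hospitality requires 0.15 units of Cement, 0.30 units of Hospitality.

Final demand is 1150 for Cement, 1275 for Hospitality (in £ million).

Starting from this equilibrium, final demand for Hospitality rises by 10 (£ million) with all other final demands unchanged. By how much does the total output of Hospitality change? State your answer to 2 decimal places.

Δx_H = 16.18

I − A =
  [   0.55    -0.15]
  [  -0.30     0.70]
det(I−A) = (0.55)(0.70) − (-0.15)(-0.30) = 0.3400
adj(I−A) = [[0.70, 0.15], [0.30, 0.55]]
(I − A)⁻¹ = adj(I−A) / det(I−A) ≈
  [   2.0588     0.4412]
  [   0.8824     1.6176]
Δx = (I − A)⁻¹ Δd with Δd having +10 in the Hospitality component and 0 elsewhere.
So Δx_H = L_HH · (+10), where L_HH = adj(I−A)_HH / det(I−A) = 0.55 / 0.3400.
Δx_H = 0.55 × (+10) / 0.3400 = 5.50 / 0.3400 ≈ 16.18.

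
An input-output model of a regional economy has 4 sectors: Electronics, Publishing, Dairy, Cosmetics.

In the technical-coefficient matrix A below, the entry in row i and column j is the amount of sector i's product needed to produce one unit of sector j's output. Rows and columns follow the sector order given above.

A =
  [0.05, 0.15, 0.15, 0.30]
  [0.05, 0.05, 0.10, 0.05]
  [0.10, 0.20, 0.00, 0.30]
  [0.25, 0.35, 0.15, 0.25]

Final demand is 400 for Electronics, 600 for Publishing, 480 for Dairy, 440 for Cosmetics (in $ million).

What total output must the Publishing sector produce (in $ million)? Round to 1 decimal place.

I − A =
  [   0.95    -0.15    -0.15    -0.30]
  [  -0.05     0.95    -0.10    -0.05]
  [  -0.10    -0.20     1.00    -0.30]
  [  -0.25    -0.35    -0.15     0.75]
Compute the cofactors C_ij = (−1)^(i+j)·(3×3 minor ij) of I−A; the adjugate is their transpose:
adj(I−A) = Cᵀ =
  [ 0.625250   0.258000   0.169875   0.335250]
  [ 0.063500   0.567750   0.080625   0.095500]
  [ 0.156000   0.260250   0.576250   0.310250]
  [ 0.269250   0.403000   0.209500   0.858750]
det(I−A) = Σ_j (I−A)_1j·C_1j = (0.95)(0.625250) + (-0.15)(0.063500) + (-0.15)(0.156000) + (-0.30)(0.269250) = 0.4802875
(I − A)⁻¹ = adj(I−A) / det(I−A) ≈
  [   1.3018     0.5372     0.3537     0.6980]
  [   0.1322     1.1821     0.1679     0.1988]
  [   0.3248     0.5419     1.1998     0.6460]
  [   0.5606     0.8391     0.4362     1.7880]
x = (I − A)⁻¹ d = adj(I−A)·d / det(I−A), with det(I−A) = 0.4802875:
  x_E = (0.625250·400 + 0.258000·600 + 0.169875·480 + 0.335250·440) / 0.4802875 = 633.95 / 0.4802875 ≈ 1319.9
  x_P = (0.063500·400 + 0.567750·600 + 0.080625·480 + 0.095500·440) / 0.4802875 = 446.77 / 0.4802875 ≈ 930.2
  x_D = (0.156000·400 + 0.260250·600 + 0.576250·480 + 0.310250·440) / 0.4802875 = 631.66 / 0.4802875 ≈ 1315.2
  x_C = (0.269250·400 + 0.403000·600 + 0.209500·480 + 0.858750·440) / 0.4802875 = 827.91 / 0.4802875 ≈ 1723.8

x_P = 930.2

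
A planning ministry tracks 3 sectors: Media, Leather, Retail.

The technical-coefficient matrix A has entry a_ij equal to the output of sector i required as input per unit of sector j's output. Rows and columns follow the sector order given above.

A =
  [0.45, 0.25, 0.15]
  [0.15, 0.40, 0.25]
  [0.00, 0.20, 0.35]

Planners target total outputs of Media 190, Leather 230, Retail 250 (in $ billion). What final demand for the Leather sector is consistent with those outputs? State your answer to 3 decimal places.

I − A =
  [   0.55    -0.25    -0.15]
  [  -0.15     0.60    -0.25]
  [   0.00    -0.20     0.65]
d = (I − A) x:
  d_M = (+0.55)·190 + (-0.25)·230 + (-0.15)·250 = 9.500
  d_L = (-0.15)·190 + (+0.60)·230 + (-0.25)·250 = 47.000
  d_R = (+0.00)·190 + (-0.20)·230 + (+0.65)·250 = 116.500

d_L = 47.000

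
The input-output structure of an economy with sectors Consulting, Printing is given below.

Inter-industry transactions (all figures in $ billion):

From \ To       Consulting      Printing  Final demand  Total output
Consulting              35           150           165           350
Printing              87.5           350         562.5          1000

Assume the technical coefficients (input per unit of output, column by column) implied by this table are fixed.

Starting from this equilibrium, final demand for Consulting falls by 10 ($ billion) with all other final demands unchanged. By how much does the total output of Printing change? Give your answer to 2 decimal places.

Δx_2 = -4.57

Technical coefficients a_ij = z_ij / X_j:
  a_11 = 35/350 = 0.10, a_21 = 87.5/350 = 0.25
  a_12 = 150/1000 = 0.15, a_22 = 350/1000 = 0.35
I − A =
  [   0.90    -0.15]
  [  -0.25     0.65]
det(I−A) = (0.90)(0.65) − (-0.15)(-0.25) = 0.5475
adj(I−A) = [[0.65, 0.15], [0.25, 0.90]]
(I − A)⁻¹ = adj(I−A) / det(I−A) ≈
  [   1.1872     0.2740]
  [   0.4566     1.6438]
Δx = (I − A)⁻¹ Δd with Δd having -10 in the Consulting component and 0 elsewhere.
So Δx_2 = L_21 · (-10), where L_21 = adj(I−A)_21 / det(I−A) = 0.25 / 0.5475.
Δx_2 = 0.25 × (-10) / 0.5475 = -2.50 / 0.5475 ≈ -4.57.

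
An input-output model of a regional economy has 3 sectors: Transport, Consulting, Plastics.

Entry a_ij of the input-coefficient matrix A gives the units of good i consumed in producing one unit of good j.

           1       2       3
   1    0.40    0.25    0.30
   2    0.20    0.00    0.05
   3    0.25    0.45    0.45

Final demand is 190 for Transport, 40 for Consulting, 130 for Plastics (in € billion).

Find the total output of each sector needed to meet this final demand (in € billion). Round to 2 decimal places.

I − A =
  [   0.60    -0.25    -0.30]
  [  -0.20     1.00    -0.05]
  [  -0.25    -0.45     0.55]
Cofactors of I−A, C_ij = (−1)^(i+j)·(minor ij) (rows/columns in the sector order above):
  C_11 = (1.00)(0.55) − (-0.05)(-0.45) = 0.5275
  C_12 = −[(-0.20)(0.55) − (-0.05)(-0.25)] = 0.1225
  C_13 = (-0.20)(-0.45) − (1.00)(-0.25) = 0.3400
  C_21 = −[(-0.25)(0.55) − (-0.30)(-0.45)] = 0.2725
  C_22 = (0.60)(0.55) − (-0.30)(-0.25) = 0.2550
  C_23 = −[(0.60)(-0.45) − (-0.25)(-0.25)] = 0.3325
  C_31 = (-0.25)(-0.05) − (-0.30)(1.00) = 0.3125
  C_32 = −[(0.60)(-0.05) − (-0.30)(-0.20)] = 0.0900
  C_33 = (0.60)(1.00) − (-0.25)(-0.20) = 0.5500
det(I−A) = Σ_j (I−A)_1j·C_1j = (0.60)(0.5275) + (-0.25)(0.1225) + (-0.30)(0.3400) = 0.183875
adj(I−A) = Cᵀ =
  [ 0.5275   0.2725   0.3125]
  [ 0.1225   0.2550   0.0900]
  [ 0.3400   0.3325   0.5500]
(I − A)⁻¹ = adj(I−A) / det(I−A) ≈
  [   2.8688     1.4820     1.6995]
  [   0.6662     1.3868     0.4895]
  [   1.8491     1.8083     2.9912]
x = (I − A)⁻¹ d = adj(I−A)·d / det(I−A), with det(I−A) = 0.183875:
  x_1 = (0.5275·190 + 0.2725·40 + 0.3125·130) / 0.183875 = 151.75 / 0.183875 ≈ 825.29
  x_2 = (0.1225·190 + 0.2550·40 + 0.0900·130) / 0.183875 = 45.175 / 0.183875 ≈ 245.68
  x_3 = (0.3400·190 + 0.3325·40 + 0.5500·130) / 0.183875 = 149.40 / 0.183875 ≈ 812.51

x_1 = 825.29, x_2 = 245.68, x_3 = 812.51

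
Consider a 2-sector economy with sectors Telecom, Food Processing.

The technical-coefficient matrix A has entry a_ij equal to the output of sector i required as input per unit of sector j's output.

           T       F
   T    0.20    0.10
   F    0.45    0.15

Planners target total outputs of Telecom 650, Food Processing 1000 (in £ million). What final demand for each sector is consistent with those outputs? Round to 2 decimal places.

I − A =
  [   0.80    -0.10]
  [  -0.45     0.85]
d = (I − A) x:
  d_T = (+0.80)·650 + (-0.10)·1000 = 420.00
  d_F = (-0.45)·650 + (+0.85)·1000 = 557.50

d_T = 420.00, d_F = 557.50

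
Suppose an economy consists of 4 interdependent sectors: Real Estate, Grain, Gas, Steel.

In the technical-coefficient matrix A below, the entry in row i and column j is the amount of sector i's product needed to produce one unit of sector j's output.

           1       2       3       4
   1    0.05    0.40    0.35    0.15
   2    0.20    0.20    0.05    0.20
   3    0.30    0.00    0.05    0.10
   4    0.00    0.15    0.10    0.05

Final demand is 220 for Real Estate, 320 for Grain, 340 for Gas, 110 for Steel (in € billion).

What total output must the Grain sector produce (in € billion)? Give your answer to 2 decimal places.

I − A =
  [   0.95    -0.40    -0.35    -0.15]
  [  -0.20     0.80    -0.05    -0.20]
  [  -0.30     0.00     0.95    -0.10]
  [   0.00    -0.15    -0.10     0.95]
Compute the cofactors C_ij = (−1)^(i+j)·(3×3 minor ij) of I−A; the adjugate is their transpose:
adj(I−A) = Cᵀ =
  [ 0.684750   0.383625   0.295625   0.220000]
  [ 0.198750   0.743625   0.133625   0.202000]
  [ 0.222000   0.135000   0.613000   0.128000]
  [ 0.054750   0.131625   0.085625   0.556000]
det(I−A) = Σ_j (I−A)_1j·C_1j = (0.95)(0.684750) + (-0.40)(0.198750) + (-0.35)(0.222000) + (-0.15)(0.054750) = 0.4851
(I − A)⁻¹ = adj(I−A) / det(I−A) ≈
  [   1.4116     0.7908     0.6094     0.4535]
  [   0.4097     1.5329     0.2755     0.4164]
  [   0.4576     0.2783     1.2637     0.2639]
  [   0.1129     0.2713     0.1765     1.1462]
x = (I − A)⁻¹ d = adj(I−A)·d / det(I−A), with det(I−A) = 0.4851:
  x_1 = (0.684750·220 + 0.383625·320 + 0.295625·340 + 0.220000·110) / 0.4851 = 398.1175 / 0.4851 ≈ 820.69
  x_2 = (0.198750·220 + 0.743625·320 + 0.133625·340 + 0.202000·110) / 0.4851 = 349.3375 / 0.4851 ≈ 720.14
  x_3 = (0.222000·220 + 0.135000·320 + 0.613000·340 + 0.128000·110) / 0.4851 = 314.54 / 0.4851 ≈ 648.40
  x_4 = (0.054750·220 + 0.131625·320 + 0.085625·340 + 0.556000·110) / 0.4851 = 144.4375 / 0.4851 ≈ 297.75

x_2 = 720.14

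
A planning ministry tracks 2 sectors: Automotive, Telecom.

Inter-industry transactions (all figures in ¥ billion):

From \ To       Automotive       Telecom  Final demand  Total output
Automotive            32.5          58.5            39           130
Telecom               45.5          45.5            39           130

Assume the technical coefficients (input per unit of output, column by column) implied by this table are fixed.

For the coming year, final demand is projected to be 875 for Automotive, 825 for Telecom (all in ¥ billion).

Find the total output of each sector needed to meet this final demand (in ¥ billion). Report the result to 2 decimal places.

Technical coefficients a_ij = z_ij / X_j:
  a_AA = 32.5/130 = 0.25, a_TA = 45.5/130 = 0.35
  a_AT = 58.5/130 = 0.45, a_TT = 45.5/130 = 0.35
I − A =
  [   0.75    -0.45]
  [  -0.35     0.65]
det(I−A) = (0.75)(0.65) − (-0.45)(-0.35) = 0.3300
adj(I−A) = [[0.65, 0.45], [0.35, 0.75]]
(I − A)⁻¹ = adj(I−A) / det(I−A) ≈
  [   1.9697     1.3636]
  [   1.0606     2.2727]
x = (I − A)⁻¹ d = adj(I−A)·d / det(I−A), with det(I−A) = 0.3300:
  x_A = (0.65·875 + 0.45·825) / 0.3300 = 940.00 / 0.3300 ≈ 2848.48
  x_T = (0.35·875 + 0.75·825) / 0.3300 = 925.00 / 0.3300 ≈ 2803.03

x_A = 2848.48, x_T = 2803.03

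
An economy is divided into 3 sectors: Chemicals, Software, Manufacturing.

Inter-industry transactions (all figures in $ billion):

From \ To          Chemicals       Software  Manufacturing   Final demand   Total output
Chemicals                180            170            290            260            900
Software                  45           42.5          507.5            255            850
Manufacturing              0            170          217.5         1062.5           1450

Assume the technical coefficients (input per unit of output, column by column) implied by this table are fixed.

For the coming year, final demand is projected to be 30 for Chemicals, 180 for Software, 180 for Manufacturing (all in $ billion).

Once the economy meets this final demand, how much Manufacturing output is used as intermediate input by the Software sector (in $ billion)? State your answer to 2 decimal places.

z_MS = 60.70

Technical coefficients a_ij = z_ij / X_j:
  a_CC = 180/900 = 0.20, a_SC = 45/900 = 0.05, a_MC = 0/900 = 0.00
  a_CS = 170/850 = 0.20, a_SS = 42.5/850 = 0.05, a_MS = 170/850 = 0.20
  a_CM = 290/1450 = 0.20, a_SM = 507.5/1450 = 0.35, a_MM = 217.5/1450 = 0.15
I − A =
  [   0.80    -0.20    -0.20]
  [  -0.05     0.95    -0.35]
  [   0.00    -0.20     0.85]
Cofactors of I−A, C_ij = (−1)^(i+j)·(minor ij) (rows/columns in the sector order above):
  C_11 = (0.95)(0.85) − (-0.35)(-0.20) = 0.7375
  C_12 = −[(-0.05)(0.85) − (-0.35)(0.00)] = 0.0425
  C_13 = (-0.05)(-0.20) − (0.95)(0.00) = 0.0100
  C_21 = −[(-0.20)(0.85) − (-0.20)(-0.20)] = 0.2100
  C_22 = (0.80)(0.85) − (-0.20)(0.00) = 0.6800
  C_23 = −[(0.80)(-0.20) − (-0.20)(0.00)] = 0.1600
  C_31 = (-0.20)(-0.35) − (-0.20)(0.95) = 0.2600
  C_32 = −[(0.80)(-0.35) − (-0.20)(-0.05)] = 0.2900
  C_33 = (0.80)(0.95) − (-0.20)(-0.05) = 0.7500
det(I−A) = Σ_j (I−A)_1j·C_1j = (0.80)(0.7375) + (-0.20)(0.0425) + (-0.20)(0.0100) = 0.5795
adj(I−A) = Cᵀ =
  [ 0.7375   0.2100   0.2600]
  [ 0.0425   0.6800   0.2900]
  [ 0.0100   0.1600   0.7500]
(I − A)⁻¹ = adj(I−A) / det(I−A) ≈
  [   1.2726     0.3624     0.4487]
  [   0.0733     1.1734     0.5004]
  [   0.0173     0.2761     1.2942]
First solve x = (I − A)⁻¹ d = adj(I−A)·d / det(I−A); in particular x_S = (0.0425·30 + 0.6800·180 + 0.2900·180) / 0.5795 = 175.875 / 0.5795 ≈ 303.4944.
Intermediate flow from M to S: z_MS = a_MS · x_S = 0.20 × 175.875 / 0.5795 = 35.175 / 0.5795 ≈ 60.70.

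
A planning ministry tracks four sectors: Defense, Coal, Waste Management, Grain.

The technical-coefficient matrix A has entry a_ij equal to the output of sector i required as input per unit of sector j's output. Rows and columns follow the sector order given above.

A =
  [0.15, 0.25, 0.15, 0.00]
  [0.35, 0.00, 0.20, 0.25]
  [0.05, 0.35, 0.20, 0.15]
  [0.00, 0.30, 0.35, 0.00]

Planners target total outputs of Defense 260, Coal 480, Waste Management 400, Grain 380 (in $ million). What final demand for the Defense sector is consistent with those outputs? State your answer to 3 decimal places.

d_D = 41.000

I − A =
  [   0.85    -0.25    -0.15     0.00]
  [  -0.35     1.00    -0.20    -0.25]
  [  -0.05    -0.35     0.80    -0.15]
  [   0.00    -0.30    -0.35     1.00]
d = (I − A) x:
  d_D = (+0.85)·260 + (-0.25)·480 + (-0.15)·400 + (+0.00)·380 = 41.000
  d_C = (-0.35)·260 + (+1.00)·480 + (-0.20)·400 + (-0.25)·380 = 214.000
  d_W = (-0.05)·260 + (-0.35)·480 + (+0.80)·400 + (-0.15)·380 = 82.000
  d_G = (+0.00)·260 + (-0.30)·480 + (-0.35)·400 + (+1.00)·380 = 96.000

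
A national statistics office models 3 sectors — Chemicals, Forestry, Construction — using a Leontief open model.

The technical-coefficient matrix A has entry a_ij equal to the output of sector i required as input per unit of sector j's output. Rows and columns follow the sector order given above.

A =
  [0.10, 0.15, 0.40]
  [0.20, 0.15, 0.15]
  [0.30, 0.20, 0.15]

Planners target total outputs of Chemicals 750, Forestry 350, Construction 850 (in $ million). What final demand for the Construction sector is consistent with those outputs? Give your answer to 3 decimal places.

d_3 = 427.500

I − A =
  [   0.90    -0.15    -0.40]
  [  -0.20     0.85    -0.15]
  [  -0.30    -0.20     0.85]
d = (I − A) x:
  d_1 = (+0.90)·750 + (-0.15)·350 + (-0.40)·850 = 282.500
  d_2 = (-0.20)·750 + (+0.85)·350 + (-0.15)·850 = 20.000
  d_3 = (-0.30)·750 + (-0.20)·350 + (+0.85)·850 = 427.500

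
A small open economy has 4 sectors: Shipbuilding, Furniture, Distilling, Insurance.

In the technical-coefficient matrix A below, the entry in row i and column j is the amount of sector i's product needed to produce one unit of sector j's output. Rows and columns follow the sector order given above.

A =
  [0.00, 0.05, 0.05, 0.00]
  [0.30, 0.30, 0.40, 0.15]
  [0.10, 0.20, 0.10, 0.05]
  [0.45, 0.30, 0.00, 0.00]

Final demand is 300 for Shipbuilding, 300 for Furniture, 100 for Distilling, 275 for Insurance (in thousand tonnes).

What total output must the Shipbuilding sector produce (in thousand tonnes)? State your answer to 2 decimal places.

I − A =
  [   1.00    -0.05    -0.05     0.00]
  [  -0.30     0.70    -0.40    -0.15]
  [  -0.10    -0.20     0.90    -0.05]
  [  -0.45    -0.30     0.00     1.00]
Compute the cofactors C_ij = (−1)^(i+j)·(3×3 minor ij) of I−A; the adjugate is their transpose:
adj(I−A) = Cᵀ =
  [ 0.503500   0.055750   0.052750   0.011000]
  [ 0.379750   0.893875   0.418375   0.155000]
  [ 0.159250   0.221125   0.636625   0.065000]
  [ 0.340500   0.293250   0.149250   0.528000]
det(I−A) = Σ_j (I−A)_1j·C_1j = (1.00)(0.503500) + (-0.05)(0.379750) + (-0.05)(0.159250) + (0.00)(0.340500) = 0.47655
(I − A)⁻¹ = adj(I−A) / det(I−A) ≈
  [   1.0566     0.1170     0.1107     0.0231]
  [   0.7969     1.8757     0.8779     0.3253]
  [   0.3342     0.4640     1.3359     0.1364]
  [   0.7145     0.6154     0.3132     1.1080]
x = (I − A)⁻¹ d = adj(I−A)·d / det(I−A), with det(I−A) = 0.47655:
  x_1 = (0.503500·300 + 0.055750·300 + 0.052750·100 + 0.011000·275) / 0.47655 = 176.075 / 0.47655 ≈ 369.48
  x_2 = (0.379750·300 + 0.893875·300 + 0.418375·100 + 0.155000·275) / 0.47655 = 466.55 / 0.47655 ≈ 979.02
  x_3 = (0.159250·300 + 0.221125·300 + 0.636625·100 + 0.065000·275) / 0.47655 = 195.65 / 0.47655 ≈ 410.56
  x_4 = (0.340500·300 + 0.293250·300 + 0.149250·100 + 0.528000·275) / 0.47655 = 350.25 / 0.47655 ≈ 734.97

x_1 = 369.48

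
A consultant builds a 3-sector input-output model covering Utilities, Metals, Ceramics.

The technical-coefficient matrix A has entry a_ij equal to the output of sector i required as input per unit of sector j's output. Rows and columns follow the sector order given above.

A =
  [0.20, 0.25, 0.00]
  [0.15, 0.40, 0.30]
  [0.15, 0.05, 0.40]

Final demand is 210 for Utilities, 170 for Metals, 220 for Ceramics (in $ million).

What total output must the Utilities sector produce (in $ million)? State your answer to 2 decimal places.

I − A =
  [   0.80    -0.25     0.00]
  [  -0.15     0.60    -0.30]
  [  -0.15    -0.05     0.60]
Cofactors of I−A, C_ij = (−1)^(i+j)·(minor ij) (rows/columns in the sector order above):
  C_11 = (0.60)(0.60) − (-0.30)(-0.05) = 0.3450
  C_12 = −[(-0.15)(0.60) − (-0.30)(-0.15)] = 0.1350
  C_13 = (-0.15)(-0.05) − (0.60)(-0.15) = 0.0975
  C_21 = −[(-0.25)(0.60) − (0.00)(-0.05)] = 0.1500
  C_22 = (0.80)(0.60) − (0.00)(-0.15) = 0.4800
  C_23 = −[(0.80)(-0.05) − (-0.25)(-0.15)] = 0.0775
  C_31 = (-0.25)(-0.30) − (0.00)(0.60) = 0.0750
  C_32 = −[(0.80)(-0.30) − (0.00)(-0.15)] = 0.2400
  C_33 = (0.80)(0.60) − (-0.25)(-0.15) = 0.4425
det(I−A) = Σ_j (I−A)_1j·C_1j = (0.80)(0.3450) + (-0.25)(0.1350) + (0.00)(0.0975) = 0.24225
adj(I−A) = Cᵀ =
  [ 0.3450   0.1500   0.0750]
  [ 0.1350   0.4800   0.2400]
  [ 0.0975   0.0775   0.4425]
(I − A)⁻¹ = adj(I−A) / det(I−A) ≈
  [   1.4241     0.6192     0.3096]
  [   0.5573     1.9814     0.9907]
  [   0.4025     0.3199     1.8266]
x = (I − A)⁻¹ d = adj(I−A)·d / det(I−A), with det(I−A) = 0.24225:
  x_1 = (0.3450·210 + 0.1500·170 + 0.0750·220) / 0.24225 = 114.45 / 0.24225 ≈ 472.45
  x_2 = (0.1350·210 + 0.4800·170 + 0.2400·220) / 0.24225 = 162.75 / 0.24225 ≈ 671.83
  x_3 = (0.0975·210 + 0.0775·170 + 0.4425·220) / 0.24225 = 131.00 / 0.24225 ≈ 540.76

x_1 = 472.45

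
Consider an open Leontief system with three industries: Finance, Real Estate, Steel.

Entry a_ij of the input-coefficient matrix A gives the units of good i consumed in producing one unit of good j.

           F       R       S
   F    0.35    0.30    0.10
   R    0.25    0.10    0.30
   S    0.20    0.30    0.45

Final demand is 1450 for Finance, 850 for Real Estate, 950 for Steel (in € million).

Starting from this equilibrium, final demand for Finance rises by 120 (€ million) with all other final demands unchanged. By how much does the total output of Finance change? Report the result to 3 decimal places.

Δx_F = 272.269

I − A =
  [   0.65    -0.30    -0.10]
  [  -0.25     0.90    -0.30]
  [  -0.20    -0.30     0.55]
Cofactors of I−A, C_ij = (−1)^(i+j)·(minor ij) (rows/columns in the sector order above):
  C_11 = (0.90)(0.55) − (-0.30)(-0.30) = 0.4050
  C_12 = −[(-0.25)(0.55) − (-0.30)(-0.20)] = 0.1975
  C_13 = (-0.25)(-0.30) − (0.90)(-0.20) = 0.2550
  C_21 = −[(-0.30)(0.55) − (-0.10)(-0.30)] = 0.1950
  C_22 = (0.65)(0.55) − (-0.10)(-0.20) = 0.3375
  C_23 = −[(0.65)(-0.30) − (-0.30)(-0.20)] = 0.2550
  C_31 = (-0.30)(-0.30) − (-0.10)(0.90) = 0.1800
  C_32 = −[(0.65)(-0.30) − (-0.10)(-0.25)] = 0.2200
  C_33 = (0.65)(0.90) − (-0.30)(-0.25) = 0.5100
det(I−A) = Σ_j (I−A)_1j·C_1j = (0.65)(0.4050) + (-0.30)(0.1975) + (-0.10)(0.2550) = 0.1785
adj(I−A) = Cᵀ =
  [ 0.4050   0.1950   0.1800]
  [ 0.1975   0.3375   0.2200]
  [ 0.2550   0.2550   0.5100]
(I − A)⁻¹ = adj(I−A) / det(I−A) ≈
  [   2.2689     1.0924     1.0084]
  [   1.1064     1.8908     1.2325]
  [   1.4286     1.4286     2.8571]
Δx = (I − A)⁻¹ Δd with Δd having +120 in the Finance component and 0 elsewhere.
So Δx_F = L_FF · (+120), where L_FF = adj(I−A)_FF / det(I−A) = 0.4050 / 0.1785.
Δx_F = 0.4050 × (+120) / 0.1785 = 48.60 / 0.1785 ≈ 272.269.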